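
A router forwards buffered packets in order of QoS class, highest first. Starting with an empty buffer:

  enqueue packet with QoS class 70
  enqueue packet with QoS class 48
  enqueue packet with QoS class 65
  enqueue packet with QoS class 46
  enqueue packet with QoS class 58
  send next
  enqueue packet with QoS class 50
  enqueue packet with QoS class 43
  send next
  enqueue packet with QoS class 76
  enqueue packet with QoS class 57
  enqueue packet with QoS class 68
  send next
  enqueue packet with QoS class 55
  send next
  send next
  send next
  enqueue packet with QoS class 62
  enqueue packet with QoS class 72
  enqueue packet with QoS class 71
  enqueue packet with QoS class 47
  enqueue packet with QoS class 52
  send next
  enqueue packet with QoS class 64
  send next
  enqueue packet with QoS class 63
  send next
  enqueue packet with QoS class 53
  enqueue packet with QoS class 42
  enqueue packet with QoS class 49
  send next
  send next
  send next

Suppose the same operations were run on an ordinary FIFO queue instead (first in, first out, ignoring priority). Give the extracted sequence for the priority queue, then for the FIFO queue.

insert 70 → {70}
insert 48 → {70, 48}
insert 65 → {70, 65, 48}
insert 46 → {70, 65, 48, 46}
insert 58 → {70, 65, 58, 48, 46}
send next → 70; now {65, 58, 48, 46}
insert 50 → {65, 58, 50, 48, 46}
insert 43 → {65, 58, 50, 48, 46, 43}
send next → 65; now {58, 50, 48, 46, 43}
insert 76 → {76, 58, 50, 48, 46, 43}
insert 57 → {76, 58, 57, 50, 48, 46, 43}
insert 68 → {76, 68, 58, 57, 50, 48, 46, 43}
send next → 76; now {68, 58, 57, 50, 48, 46, 43}
insert 55 → {68, 58, 57, 55, 50, 48, 46, 43}
send next → 68; now {58, 57, 55, 50, 48, 46, 43}
send next → 58; now {57, 55, 50, 48, 46, 43}
send next → 57; now {55, 50, 48, 46, 43}
insert 62 → {62, 55, 50, 48, 46, 43}
insert 72 → {72, 62, 55, 50, 48, 46, 43}
insert 71 → {72, 71, 62, 55, 50, 48, 46, 43}
insert 47 → {72, 71, 62, 55, 50, 48, 47, 46, 43}
insert 52 → {72, 71, 62, 55, 52, 50, 48, 47, 46, 43}
send next → 72; now {71, 62, 55, 52, 50, 48, 47, 46, 43}
insert 64 → {71, 64, 62, 55, 52, 50, 48, 47, 46, 43}
send next → 71; now {64, 62, 55, 52, 50, 48, 47, 46, 43}
insert 63 → {64, 63, 62, 55, 52, 50, 48, 47, 46, 43}
send next → 64; now {63, 62, 55, 52, 50, 48, 47, 46, 43}
insert 53 → {63, 62, 55, 53, 52, 50, 48, 47, 46, 43}
insert 42 → {63, 62, 55, 53, 52, 50, 48, 47, 46, 43, 42}
insert 49 → {63, 62, 55, 53, 52, 50, 49, 48, 47, 46, 43, 42}
send next → 63; now {62, 55, 53, 52, 50, 49, 48, 47, 46, 43, 42}
send next → 62; now {55, 53, 52, 50, 49, 48, 47, 46, 43, 42}
send next → 55; now {53, 52, 50, 49, 48, 47, 46, 43, 42}

priority queue: [70, 65, 76, 68, 58, 57, 72, 71, 64, 63, 62, 55]; FIFO queue: 70, 48, 65, 46, 58, 50, 43, 76, 57, 68, 55, 62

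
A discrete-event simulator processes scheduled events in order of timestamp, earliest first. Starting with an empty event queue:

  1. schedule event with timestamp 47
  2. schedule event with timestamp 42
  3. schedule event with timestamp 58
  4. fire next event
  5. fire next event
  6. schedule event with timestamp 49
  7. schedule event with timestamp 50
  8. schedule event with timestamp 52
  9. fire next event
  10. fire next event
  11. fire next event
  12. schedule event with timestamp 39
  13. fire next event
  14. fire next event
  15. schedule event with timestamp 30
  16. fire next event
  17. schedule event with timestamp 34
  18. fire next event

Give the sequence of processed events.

42, 47, 49, 50, 52, 39, 58, 30, 34

insert 47 → {47}
insert 42 → {42, 47}
insert 58 → {42, 47, 58}
fire next event → 42; now {47, 58}
fire next event → 47; now {58}
insert 49 → {49, 58}
insert 50 → {49, 50, 58}
insert 52 → {49, 50, 52, 58}
fire next event → 49; now {50, 52, 58}
fire next event → 50; now {52, 58}
fire next event → 52; now {58}
insert 39 → {39, 58}
fire next event → 39; now {58}
fire next event → 58; now {}
insert 30 → {30}
fire next event → 30; now {}
insert 34 → {34}
fire next event → 34; now {}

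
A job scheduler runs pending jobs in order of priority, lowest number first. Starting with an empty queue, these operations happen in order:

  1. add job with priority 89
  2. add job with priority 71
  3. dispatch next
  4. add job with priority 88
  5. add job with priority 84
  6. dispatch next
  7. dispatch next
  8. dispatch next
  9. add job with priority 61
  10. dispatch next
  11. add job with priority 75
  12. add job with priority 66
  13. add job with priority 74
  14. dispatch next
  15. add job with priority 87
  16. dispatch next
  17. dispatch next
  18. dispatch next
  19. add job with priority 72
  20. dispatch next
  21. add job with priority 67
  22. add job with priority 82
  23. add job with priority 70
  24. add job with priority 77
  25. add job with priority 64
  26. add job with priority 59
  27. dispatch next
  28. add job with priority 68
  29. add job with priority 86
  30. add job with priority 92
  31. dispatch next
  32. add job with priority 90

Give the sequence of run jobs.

insert 89 → {89}
insert 71 → {71, 89}
dispatch next → 71; now {89}
insert 88 → {88, 89}
insert 84 → {84, 88, 89}
dispatch next → 84; now {88, 89}
dispatch next → 88; now {89}
dispatch next → 89; now {}
insert 61 → {61}
dispatch next → 61; now {}
insert 75 → {75}
insert 66 → {66, 75}
insert 74 → {66, 74, 75}
dispatch next → 66; now {74, 75}
insert 87 → {74, 75, 87}
dispatch next → 74; now {75, 87}
dispatch next → 75; now {87}
dispatch next → 87; now {}
insert 72 → {72}
dispatch next → 72; now {}
insert 67 → {67}
insert 82 → {67, 82}
insert 70 → {67, 70, 82}
insert 77 → {67, 70, 77, 82}
insert 64 → {64, 67, 70, 77, 82}
insert 59 → {59, 64, 67, 70, 77, 82}
dispatch next → 59; now {64, 67, 70, 77, 82}
insert 68 → {64, 67, 68, 70, 77, 82}
insert 86 → {64, 67, 68, 70, 77, 82, 86}
insert 92 → {64, 67, 68, 70, 77, 82, 86, 92}
dispatch next → 64; now {67, 68, 70, 77, 82, 86, 92}
insert 90 → {67, 68, 70, 77, 82, 86, 90, 92}

71, 84, 88, 89, 61, 66, 74, 75, 87, 72, 59, 64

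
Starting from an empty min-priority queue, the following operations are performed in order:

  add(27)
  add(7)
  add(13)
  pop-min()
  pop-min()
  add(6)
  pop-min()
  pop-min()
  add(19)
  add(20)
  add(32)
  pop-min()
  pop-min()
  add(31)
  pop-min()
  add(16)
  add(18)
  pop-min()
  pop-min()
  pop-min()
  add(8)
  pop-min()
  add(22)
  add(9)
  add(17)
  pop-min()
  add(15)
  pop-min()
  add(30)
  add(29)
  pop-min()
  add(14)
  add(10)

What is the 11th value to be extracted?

insert 27 → {27}
insert 7 → {7, 27}
insert 13 → {7, 13, 27}
pop-min → 7; now {13, 27}
pop-min → 13; now {27}
insert 6 → {6, 27}
pop-min → 6; now {27}
pop-min → 27; now {}
insert 19 → {19}
insert 20 → {19, 20}
insert 32 → {19, 20, 32}
pop-min → 19; now {20, 32}
pop-min → 20; now {32}
insert 31 → {31, 32}
pop-min → 31; now {32}
insert 16 → {16, 32}
insert 18 → {16, 18, 32}
pop-min → 16; now {18, 32}
pop-min → 18; now {32}
pop-min → 32; now {}
insert 8 → {8}
pop-min → 8; now {}
insert 22 → {22}
insert 9 → {9, 22}
insert 17 → {9, 17, 22}
pop-min → 9; now {17, 22}
insert 15 → {15, 17, 22}
pop-min → 15; now {17, 22}
insert 30 → {17, 22, 30}
insert 29 → {17, 22, 29, 30}
pop-min → 17; now {22, 29, 30}
insert 14 → {14, 22, 29, 30}
insert 10 → {10, 14, 22, 29, 30}

8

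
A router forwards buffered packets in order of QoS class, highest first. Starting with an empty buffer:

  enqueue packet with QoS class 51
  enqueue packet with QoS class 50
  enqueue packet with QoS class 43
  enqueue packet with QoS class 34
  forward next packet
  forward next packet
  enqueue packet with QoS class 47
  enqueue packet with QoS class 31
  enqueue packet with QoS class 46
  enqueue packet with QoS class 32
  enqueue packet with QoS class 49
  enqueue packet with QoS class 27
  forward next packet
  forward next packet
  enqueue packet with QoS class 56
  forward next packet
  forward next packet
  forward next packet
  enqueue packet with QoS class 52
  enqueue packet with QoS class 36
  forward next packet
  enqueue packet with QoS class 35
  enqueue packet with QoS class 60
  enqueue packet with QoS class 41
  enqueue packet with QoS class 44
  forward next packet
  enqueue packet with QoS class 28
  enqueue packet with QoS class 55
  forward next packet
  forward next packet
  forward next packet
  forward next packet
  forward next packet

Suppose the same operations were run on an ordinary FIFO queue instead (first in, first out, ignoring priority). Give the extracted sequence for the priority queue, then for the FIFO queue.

priority queue: [51, 50, 49, 47, 56, 46, 43, 52, 60, 55, 44, 41, 36, 35]; FIFO queue: [51, 50, 43, 34, 47, 31, 46, 32, 49, 27, 56, 52, 36, 35]

insert 51 → {51}
insert 50 → {51, 50}
insert 43 → {51, 50, 43}
insert 34 → {51, 50, 43, 34}
forward next packet → 51; now {50, 43, 34}
forward next packet → 50; now {43, 34}
insert 47 → {47, 43, 34}
insert 31 → {47, 43, 34, 31}
insert 46 → {47, 46, 43, 34, 31}
insert 32 → {47, 46, 43, 34, 32, 31}
insert 49 → {49, 47, 46, 43, 34, 32, 31}
insert 27 → {49, 47, 46, 43, 34, 32, 31, 27}
forward next packet → 49; now {47, 46, 43, 34, 32, 31, 27}
forward next packet → 47; now {46, 43, 34, 32, 31, 27}
insert 56 → {56, 46, 43, 34, 32, 31, 27}
forward next packet → 56; now {46, 43, 34, 32, 31, 27}
forward next packet → 46; now {43, 34, 32, 31, 27}
forward next packet → 43; now {34, 32, 31, 27}
insert 52 → {52, 34, 32, 31, 27}
insert 36 → {52, 36, 34, 32, 31, 27}
forward next packet → 52; now {36, 34, 32, 31, 27}
insert 35 → {36, 35, 34, 32, 31, 27}
insert 60 → {60, 36, 35, 34, 32, 31, 27}
insert 41 → {60, 41, 36, 35, 34, 32, 31, 27}
insert 44 → {60, 44, 41, 36, 35, 34, 32, 31, 27}
forward next packet → 60; now {44, 41, 36, 35, 34, 32, 31, 27}
insert 28 → {44, 41, 36, 35, 34, 32, 31, 28, 27}
insert 55 → {55, 44, 41, 36, 35, 34, 32, 31, 28, 27}
forward next packet → 55; now {44, 41, 36, 35, 34, 32, 31, 28, 27}
forward next packet → 44; now {41, 36, 35, 34, 32, 31, 28, 27}
forward next packet → 41; now {36, 35, 34, 32, 31, 28, 27}
forward next packet → 36; now {35, 34, 32, 31, 28, 27}
forward next packet → 35; now {34, 32, 31, 28, 27}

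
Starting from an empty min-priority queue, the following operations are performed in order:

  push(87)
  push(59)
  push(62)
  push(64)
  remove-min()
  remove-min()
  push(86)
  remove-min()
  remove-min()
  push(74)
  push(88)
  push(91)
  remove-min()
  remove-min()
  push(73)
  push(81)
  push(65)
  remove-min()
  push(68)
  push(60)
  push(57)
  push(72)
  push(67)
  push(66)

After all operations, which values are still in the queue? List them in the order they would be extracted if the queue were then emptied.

insert 87 → {87}
insert 59 → {59, 87}
insert 62 → {59, 62, 87}
insert 64 → {59, 62, 64, 87}
remove-min → 59; now {62, 64, 87}
remove-min → 62; now {64, 87}
insert 86 → {64, 86, 87}
remove-min → 64; now {86, 87}
remove-min → 86; now {87}
insert 74 → {74, 87}
insert 88 → {74, 87, 88}
insert 91 → {74, 87, 88, 91}
remove-min → 74; now {87, 88, 91}
remove-min → 87; now {88, 91}
insert 73 → {73, 88, 91}
insert 81 → {73, 81, 88, 91}
insert 65 → {65, 73, 81, 88, 91}
remove-min → 65; now {73, 81, 88, 91}
insert 68 → {68, 73, 81, 88, 91}
insert 60 → {60, 68, 73, 81, 88, 91}
insert 57 → {57, 60, 68, 73, 81, 88, 91}
insert 72 → {57, 60, 68, 72, 73, 81, 88, 91}
insert 67 → {57, 60, 67, 68, 72, 73, 81, 88, 91}
insert 66 → {57, 60, 66, 67, 68, 72, 73, 81, 88, 91}

57 → 60 → 66 → 67 → 68 → 72 → 73 → 81 → 88 → 91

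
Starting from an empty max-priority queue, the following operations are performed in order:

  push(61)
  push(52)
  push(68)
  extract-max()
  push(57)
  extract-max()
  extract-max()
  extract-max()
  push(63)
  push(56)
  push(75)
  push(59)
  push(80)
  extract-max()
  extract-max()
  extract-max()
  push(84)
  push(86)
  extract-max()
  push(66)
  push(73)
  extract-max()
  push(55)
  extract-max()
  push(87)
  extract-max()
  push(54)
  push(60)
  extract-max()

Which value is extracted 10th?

insert 61 → {61}
insert 52 → {61, 52}
insert 68 → {68, 61, 52}
extract-max → 68; now {61, 52}
insert 57 → {61, 57, 52}
extract-max → 61; now {57, 52}
extract-max → 57; now {52}
extract-max → 52; now {}
insert 63 → {63}
insert 56 → {63, 56}
insert 75 → {75, 63, 56}
insert 59 → {75, 63, 59, 56}
insert 80 → {80, 75, 63, 59, 56}
extract-max → 80; now {75, 63, 59, 56}
extract-max → 75; now {63, 59, 56}
extract-max → 63; now {59, 56}
insert 84 → {84, 59, 56}
insert 86 → {86, 84, 59, 56}
extract-max → 86; now {84, 59, 56}
insert 66 → {84, 66, 59, 56}
insert 73 → {84, 73, 66, 59, 56}
extract-max → 84; now {73, 66, 59, 56}
insert 55 → {73, 66, 59, 56, 55}
extract-max → 73; now {66, 59, 56, 55}
insert 87 → {87, 66, 59, 56, 55}
extract-max → 87; now {66, 59, 56, 55}
insert 54 → {66, 59, 56, 55, 54}
insert 60 → {66, 60, 59, 56, 55, 54}
extract-max → 66; now {60, 59, 56, 55, 54}

73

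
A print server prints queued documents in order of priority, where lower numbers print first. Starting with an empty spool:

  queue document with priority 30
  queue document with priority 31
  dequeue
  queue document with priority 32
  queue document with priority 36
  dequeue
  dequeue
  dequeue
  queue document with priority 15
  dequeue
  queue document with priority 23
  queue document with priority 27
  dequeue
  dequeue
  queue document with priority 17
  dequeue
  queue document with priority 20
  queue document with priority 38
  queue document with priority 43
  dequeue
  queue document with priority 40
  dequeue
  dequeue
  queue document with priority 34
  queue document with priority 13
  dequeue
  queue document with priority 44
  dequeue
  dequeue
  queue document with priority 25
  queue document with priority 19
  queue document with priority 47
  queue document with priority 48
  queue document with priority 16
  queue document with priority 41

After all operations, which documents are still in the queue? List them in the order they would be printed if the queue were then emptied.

16 → 19 → 25 → 41 → 44 → 47 → 48

insert 30 → {30}
insert 31 → {30, 31}
dequeue → 30; now {31}
insert 32 → {31, 32}
insert 36 → {31, 32, 36}
dequeue → 31; now {32, 36}
dequeue → 32; now {36}
dequeue → 36; now {}
insert 15 → {15}
dequeue → 15; now {}
insert 23 → {23}
insert 27 → {23, 27}
dequeue → 23; now {27}
dequeue → 27; now {}
insert 17 → {17}
dequeue → 17; now {}
insert 20 → {20}
insert 38 → {20, 38}
insert 43 → {20, 38, 43}
dequeue → 20; now {38, 43}
insert 40 → {38, 40, 43}
dequeue → 38; now {40, 43}
dequeue → 40; now {43}
insert 34 → {34, 43}
insert 13 → {13, 34, 43}
dequeue → 13; now {34, 43}
insert 44 → {34, 43, 44}
dequeue → 34; now {43, 44}
dequeue → 43; now {44}
insert 25 → {25, 44}
insert 19 → {19, 25, 44}
insert 47 → {19, 25, 44, 47}
insert 48 → {19, 25, 44, 47, 48}
insert 16 → {16, 19, 25, 44, 47, 48}
insert 41 → {16, 19, 25, 41, 44, 47, 48}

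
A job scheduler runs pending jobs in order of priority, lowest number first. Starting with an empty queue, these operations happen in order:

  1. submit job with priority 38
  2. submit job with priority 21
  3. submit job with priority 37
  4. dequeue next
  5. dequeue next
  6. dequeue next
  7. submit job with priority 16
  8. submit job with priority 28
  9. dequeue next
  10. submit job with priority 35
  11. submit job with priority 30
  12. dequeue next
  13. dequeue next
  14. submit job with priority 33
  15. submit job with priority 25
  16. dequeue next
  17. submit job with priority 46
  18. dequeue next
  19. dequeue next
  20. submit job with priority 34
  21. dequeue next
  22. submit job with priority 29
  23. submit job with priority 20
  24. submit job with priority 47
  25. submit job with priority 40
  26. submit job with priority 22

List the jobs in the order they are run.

21 → 37 → 38 → 16 → 28 → 30 → 25 → 33 → 35 → 34

insert 38 → {38}
insert 21 → {21, 38}
insert 37 → {21, 37, 38}
dequeue next → 21; now {37, 38}
dequeue next → 37; now {38}
dequeue next → 38; now {}
insert 16 → {16}
insert 28 → {16, 28}
dequeue next → 16; now {28}
insert 35 → {28, 35}
insert 30 → {28, 30, 35}
dequeue next → 28; now {30, 35}
dequeue next → 30; now {35}
insert 33 → {33, 35}
insert 25 → {25, 33, 35}
dequeue next → 25; now {33, 35}
insert 46 → {33, 35, 46}
dequeue next → 33; now {35, 46}
dequeue next → 35; now {46}
insert 34 → {34, 46}
dequeue next → 34; now {46}
insert 29 → {29, 46}
insert 20 → {20, 29, 46}
insert 47 → {20, 29, 46, 47}
insert 40 → {20, 29, 40, 46, 47}
insert 22 → {20, 22, 29, 40, 46, 47}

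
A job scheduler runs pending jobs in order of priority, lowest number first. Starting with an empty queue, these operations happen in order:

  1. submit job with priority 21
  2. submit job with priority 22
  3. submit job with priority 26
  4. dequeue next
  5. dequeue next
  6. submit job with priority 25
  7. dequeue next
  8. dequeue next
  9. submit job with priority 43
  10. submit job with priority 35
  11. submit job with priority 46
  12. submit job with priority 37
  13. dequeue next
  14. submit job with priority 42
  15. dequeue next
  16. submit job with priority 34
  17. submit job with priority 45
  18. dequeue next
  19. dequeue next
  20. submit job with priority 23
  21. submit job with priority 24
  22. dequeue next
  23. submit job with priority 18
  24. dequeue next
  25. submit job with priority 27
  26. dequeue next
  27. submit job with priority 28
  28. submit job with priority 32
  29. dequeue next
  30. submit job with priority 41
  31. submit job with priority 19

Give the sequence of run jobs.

insert 21 → {21}
insert 22 → {21, 22}
insert 26 → {21, 22, 26}
dequeue next → 21; now {22, 26}
dequeue next → 22; now {26}
insert 25 → {25, 26}
dequeue next → 25; now {26}
dequeue next → 26; now {}
insert 43 → {43}
insert 35 → {35, 43}
insert 46 → {35, 43, 46}
insert 37 → {35, 37, 43, 46}
dequeue next → 35; now {37, 43, 46}
insert 42 → {37, 42, 43, 46}
dequeue next → 37; now {42, 43, 46}
insert 34 → {34, 42, 43, 46}
insert 45 → {34, 42, 43, 45, 46}
dequeue next → 34; now {42, 43, 45, 46}
dequeue next → 42; now {43, 45, 46}
insert 23 → {23, 43, 45, 46}
insert 24 → {23, 24, 43, 45, 46}
dequeue next → 23; now {24, 43, 45, 46}
insert 18 → {18, 24, 43, 45, 46}
dequeue next → 18; now {24, 43, 45, 46}
insert 27 → {24, 27, 43, 45, 46}
dequeue next → 24; now {27, 43, 45, 46}
insert 28 → {27, 28, 43, 45, 46}
insert 32 → {27, 28, 32, 43, 45, 46}
dequeue next → 27; now {28, 32, 43, 45, 46}
insert 41 → {28, 32, 41, 43, 45, 46}
insert 19 → {19, 28, 32, 41, 43, 45, 46}

21, 22, 25, 26, 35, 37, 34, 42, 23, 18, 24, 27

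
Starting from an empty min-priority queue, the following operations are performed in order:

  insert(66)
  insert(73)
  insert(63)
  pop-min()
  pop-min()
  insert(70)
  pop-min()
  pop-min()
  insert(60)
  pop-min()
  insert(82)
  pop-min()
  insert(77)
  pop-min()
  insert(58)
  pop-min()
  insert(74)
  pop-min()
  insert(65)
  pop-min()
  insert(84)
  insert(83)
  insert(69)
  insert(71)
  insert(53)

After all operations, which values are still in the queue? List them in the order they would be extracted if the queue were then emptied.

53, 69, 71, 83, 84

insert 66 → {66}
insert 73 → {66, 73}
insert 63 → {63, 66, 73}
pop-min → 63; now {66, 73}
pop-min → 66; now {73}
insert 70 → {70, 73}
pop-min → 70; now {73}
pop-min → 73; now {}
insert 60 → {60}
pop-min → 60; now {}
insert 82 → {82}
pop-min → 82; now {}
insert 77 → {77}
pop-min → 77; now {}
insert 58 → {58}
pop-min → 58; now {}
insert 74 → {74}
pop-min → 74; now {}
insert 65 → {65}
pop-min → 65; now {}
insert 84 → {84}
insert 83 → {83, 84}
insert 69 → {69, 83, 84}
insert 71 → {69, 71, 83, 84}
insert 53 → {53, 69, 71, 83, 84}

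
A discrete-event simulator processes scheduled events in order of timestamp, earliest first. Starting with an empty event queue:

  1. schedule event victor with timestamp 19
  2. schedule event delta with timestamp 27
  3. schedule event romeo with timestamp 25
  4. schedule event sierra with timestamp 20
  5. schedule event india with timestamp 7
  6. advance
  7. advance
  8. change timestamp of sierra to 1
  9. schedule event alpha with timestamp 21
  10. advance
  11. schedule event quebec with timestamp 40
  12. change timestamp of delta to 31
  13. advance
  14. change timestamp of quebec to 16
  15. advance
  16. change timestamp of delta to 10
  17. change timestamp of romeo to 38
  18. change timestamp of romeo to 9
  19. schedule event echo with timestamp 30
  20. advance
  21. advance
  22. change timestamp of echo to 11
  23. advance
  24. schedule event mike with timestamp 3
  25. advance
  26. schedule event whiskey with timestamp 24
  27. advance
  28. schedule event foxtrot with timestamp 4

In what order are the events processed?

add victor (timestamp 19) → {victor:19}
add delta (timestamp 27) → {victor:19, delta:27}
add romeo (timestamp 25) → {victor:19, romeo:25, delta:27}
add sierra (timestamp 20) → {victor:19, sierra:20, romeo:25, delta:27}
add india (timestamp 7) → {india:7, victor:19, sierra:20, romeo:25, delta:27}
advance → india; now {victor:19, sierra:20, romeo:25, delta:27}
advance → victor; now {sierra:20, romeo:25, delta:27}
update sierra to timestamp 1 → {sierra:1, romeo:25, delta:27}
add alpha (timestamp 21) → {sierra:1, alpha:21, romeo:25, delta:27}
advance → sierra; now {alpha:21, romeo:25, delta:27}
add quebec (timestamp 40) → {alpha:21, romeo:25, delta:27, quebec:40}
update delta to timestamp 31 → {alpha:21, romeo:25, delta:31, quebec:40}
advance → alpha; now {romeo:25, delta:31, quebec:40}
update quebec to timestamp 16 → {quebec:16, romeo:25, delta:31}
advance → quebec; now {romeo:25, delta:31}
update delta to timestamp 10 → {delta:10, romeo:25}
update romeo to timestamp 38 → {delta:10, romeo:38}
update romeo to timestamp 9 → {romeo:9, delta:10}
add echo (timestamp 30) → {romeo:9, delta:10, echo:30}
advance → romeo; now {delta:10, echo:30}
advance → delta; now {echo:30}
update echo to timestamp 11 → {echo:11}
advance → echo; now {}
add mike (timestamp 3) → {mike:3}
advance → mike; now {}
add whiskey (timestamp 24) → {whiskey:24}
advance → whiskey; now {}
add foxtrot (timestamp 4) → {foxtrot:4}

[india, victor, sierra, alpha, quebec, romeo, delta, echo, mike, whiskey]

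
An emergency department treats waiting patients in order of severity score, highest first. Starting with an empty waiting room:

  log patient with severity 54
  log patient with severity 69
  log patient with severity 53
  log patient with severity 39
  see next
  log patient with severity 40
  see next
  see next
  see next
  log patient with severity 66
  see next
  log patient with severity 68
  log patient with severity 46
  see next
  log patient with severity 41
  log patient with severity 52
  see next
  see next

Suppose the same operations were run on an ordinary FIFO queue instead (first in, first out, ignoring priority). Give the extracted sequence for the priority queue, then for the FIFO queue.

insert 54 → {54}
insert 69 → {69, 54}
insert 53 → {69, 54, 53}
insert 39 → {69, 54, 53, 39}
see next → 69; now {54, 53, 39}
insert 40 → {54, 53, 40, 39}
see next → 54; now {53, 40, 39}
see next → 53; now {40, 39}
see next → 40; now {39}
insert 66 → {66, 39}
see next → 66; now {39}
insert 68 → {68, 39}
insert 46 → {68, 46, 39}
see next → 68; now {46, 39}
insert 41 → {46, 41, 39}
insert 52 → {52, 46, 41, 39}
see next → 52; now {46, 41, 39}
see next → 46; now {41, 39}

priority queue: 69, 54, 53, 40, 66, 68, 52, 46; FIFO queue: [54, 69, 53, 39, 40, 66, 68, 46]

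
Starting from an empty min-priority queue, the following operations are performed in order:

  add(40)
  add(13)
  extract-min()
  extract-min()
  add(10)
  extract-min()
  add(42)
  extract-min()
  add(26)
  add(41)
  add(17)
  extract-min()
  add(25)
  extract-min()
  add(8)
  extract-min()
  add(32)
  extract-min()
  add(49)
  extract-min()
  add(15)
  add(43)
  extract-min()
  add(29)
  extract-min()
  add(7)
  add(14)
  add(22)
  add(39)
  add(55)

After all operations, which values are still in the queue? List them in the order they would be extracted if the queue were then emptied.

7 → 14 → 22 → 39 → 41 → 43 → 49 → 55

insert 40 → {40}
insert 13 → {13, 40}
extract-min → 13; now {40}
extract-min → 40; now {}
insert 10 → {10}
extract-min → 10; now {}
insert 42 → {42}
extract-min → 42; now {}
insert 26 → {26}
insert 41 → {26, 41}
insert 17 → {17, 26, 41}
extract-min → 17; now {26, 41}
insert 25 → {25, 26, 41}
extract-min → 25; now {26, 41}
insert 8 → {8, 26, 41}
extract-min → 8; now {26, 41}
insert 32 → {26, 32, 41}
extract-min → 26; now {32, 41}
insert 49 → {32, 41, 49}
extract-min → 32; now {41, 49}
insert 15 → {15, 41, 49}
insert 43 → {15, 41, 43, 49}
extract-min → 15; now {41, 43, 49}
insert 29 → {29, 41, 43, 49}
extract-min → 29; now {41, 43, 49}
insert 7 → {7, 41, 43, 49}
insert 14 → {7, 14, 41, 43, 49}
insert 22 → {7, 14, 22, 41, 43, 49}
insert 39 → {7, 14, 22, 39, 41, 43, 49}
insert 55 → {7, 14, 22, 39, 41, 43, 49, 55}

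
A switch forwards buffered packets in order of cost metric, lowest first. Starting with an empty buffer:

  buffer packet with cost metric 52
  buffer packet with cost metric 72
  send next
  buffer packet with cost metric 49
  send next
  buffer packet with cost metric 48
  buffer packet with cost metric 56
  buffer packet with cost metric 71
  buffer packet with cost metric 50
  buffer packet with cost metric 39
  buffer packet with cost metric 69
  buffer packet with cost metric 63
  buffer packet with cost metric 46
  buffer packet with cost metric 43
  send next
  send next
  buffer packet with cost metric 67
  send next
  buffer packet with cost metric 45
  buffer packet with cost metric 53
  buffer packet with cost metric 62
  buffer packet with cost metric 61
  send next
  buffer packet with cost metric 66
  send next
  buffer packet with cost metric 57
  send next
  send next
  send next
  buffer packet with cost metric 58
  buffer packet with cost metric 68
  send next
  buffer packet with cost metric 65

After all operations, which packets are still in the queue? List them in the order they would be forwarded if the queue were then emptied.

58 → 61 → 62 → 63 → 65 → 66 → 67 → 68 → 69 → 71 → 72

insert 52 → {52}
insert 72 → {52, 72}
send next → 52; now {72}
insert 49 → {49, 72}
send next → 49; now {72}
insert 48 → {48, 72}
insert 56 → {48, 56, 72}
insert 71 → {48, 56, 71, 72}
insert 50 → {48, 50, 56, 71, 72}
insert 39 → {39, 48, 50, 56, 71, 72}
insert 69 → {39, 48, 50, 56, 69, 71, 72}
insert 63 → {39, 48, 50, 56, 63, 69, 71, 72}
insert 46 → {39, 46, 48, 50, 56, 63, 69, 71, 72}
insert 43 → {39, 43, 46, 48, 50, 56, 63, 69, 71, 72}
send next → 39; now {43, 46, 48, 50, 56, 63, 69, 71, 72}
send next → 43; now {46, 48, 50, 56, 63, 69, 71, 72}
insert 67 → {46, 48, 50, 56, 63, 67, 69, 71, 72}
send next → 46; now {48, 50, 56, 63, 67, 69, 71, 72}
insert 45 → {45, 48, 50, 56, 63, 67, 69, 71, 72}
insert 53 → {45, 48, 50, 53, 56, 63, 67, 69, 71, 72}
insert 62 → {45, 48, 50, 53, 56, 62, 63, 67, 69, 71, 72}
insert 61 → {45, 48, 50, 53, 56, 61, 62, 63, 67, 69, 71, 72}
send next → 45; now {48, 50, 53, 56, 61, 62, 63, 67, 69, 71, 72}
insert 66 → {48, 50, 53, 56, 61, 62, 63, 66, 67, 69, 71, 72}
send next → 48; now {50, 53, 56, 61, 62, 63, 66, 67, 69, 71, 72}
insert 57 → {50, 53, 56, 57, 61, 62, 63, 66, 67, 69, 71, 72}
send next → 50; now {53, 56, 57, 61, 62, 63, 66, 67, 69, 71, 72}
send next → 53; now {56, 57, 61, 62, 63, 66, 67, 69, 71, 72}
send next → 56; now {57, 61, 62, 63, 66, 67, 69, 71, 72}
insert 58 → {57, 58, 61, 62, 63, 66, 67, 69, 71, 72}
insert 68 → {57, 58, 61, 62, 63, 66, 67, 68, 69, 71, 72}
send next → 57; now {58, 61, 62, 63, 66, 67, 68, 69, 71, 72}
insert 65 → {58, 61, 62, 63, 65, 66, 67, 68, 69, 71, 72}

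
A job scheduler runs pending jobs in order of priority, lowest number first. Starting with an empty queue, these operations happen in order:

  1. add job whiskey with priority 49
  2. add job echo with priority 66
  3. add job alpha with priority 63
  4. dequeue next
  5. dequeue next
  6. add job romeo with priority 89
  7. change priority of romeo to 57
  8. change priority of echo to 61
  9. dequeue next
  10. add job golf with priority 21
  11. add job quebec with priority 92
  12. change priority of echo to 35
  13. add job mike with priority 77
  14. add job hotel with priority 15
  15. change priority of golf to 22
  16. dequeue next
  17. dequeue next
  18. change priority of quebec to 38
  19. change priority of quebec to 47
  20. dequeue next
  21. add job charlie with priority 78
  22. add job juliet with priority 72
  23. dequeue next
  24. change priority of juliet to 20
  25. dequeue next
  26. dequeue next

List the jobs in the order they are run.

whiskey → alpha → romeo → hotel → golf → echo → quebec → juliet → mike

add whiskey (priority 49) → {whiskey:49}
add echo (priority 66) → {whiskey:49, echo:66}
add alpha (priority 63) → {whiskey:49, alpha:63, echo:66}
dequeue next → whiskey; now {alpha:63, echo:66}
dequeue next → alpha; now {echo:66}
add romeo (priority 89) → {echo:66, romeo:89}
update romeo to priority 57 → {romeo:57, echo:66}
update echo to priority 61 → {romeo:57, echo:61}
dequeue next → romeo; now {echo:61}
add golf (priority 21) → {golf:21, echo:61}
add quebec (priority 92) → {golf:21, echo:61, quebec:92}
update echo to priority 35 → {golf:21, echo:35, quebec:92}
add mike (priority 77) → {golf:21, echo:35, mike:77, quebec:92}
add hotel (priority 15) → {hotel:15, golf:21, echo:35, mike:77, quebec:92}
update golf to priority 22 → {hotel:15, golf:22, echo:35, mike:77, quebec:92}
dequeue next → hotel; now {golf:22, echo:35, mike:77, quebec:92}
dequeue next → golf; now {echo:35, mike:77, quebec:92}
update quebec to priority 38 → {echo:35, quebec:38, mike:77}
update quebec to priority 47 → {echo:35, quebec:47, mike:77}
dequeue next → echo; now {quebec:47, mike:77}
add charlie (priority 78) → {quebec:47, mike:77, charlie:78}
add juliet (priority 72) → {quebec:47, juliet:72, mike:77, charlie:78}
dequeue next → quebec; now {juliet:72, mike:77, charlie:78}
update juliet to priority 20 → {juliet:20, mike:77, charlie:78}
dequeue next → juliet; now {mike:77, charlie:78}
dequeue next → mike; now {charlie:78}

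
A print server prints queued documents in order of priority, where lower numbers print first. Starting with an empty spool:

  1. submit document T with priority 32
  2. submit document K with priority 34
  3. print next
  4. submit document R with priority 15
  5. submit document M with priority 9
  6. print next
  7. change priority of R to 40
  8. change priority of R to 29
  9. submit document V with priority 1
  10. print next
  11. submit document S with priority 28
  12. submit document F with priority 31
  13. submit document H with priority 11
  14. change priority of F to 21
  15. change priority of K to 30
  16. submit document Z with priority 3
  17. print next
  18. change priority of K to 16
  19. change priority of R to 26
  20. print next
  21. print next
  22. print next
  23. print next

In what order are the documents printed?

[T, M, V, Z, H, K, F, R]

add T (priority 32) → {T:32}
add K (priority 34) → {T:32, K:34}
print next → T; now {K:34}
add R (priority 15) → {R:15, K:34}
add M (priority 9) → {M:9, R:15, K:34}
print next → M; now {R:15, K:34}
update R to priority 40 → {K:34, R:40}
update R to priority 29 → {R:29, K:34}
add V (priority 1) → {V:1, R:29, K:34}
print next → V; now {R:29, K:34}
add S (priority 28) → {S:28, R:29, K:34}
add F (priority 31) → {S:28, R:29, F:31, K:34}
add H (priority 11) → {H:11, S:28, R:29, F:31, K:34}
update F to priority 21 → {H:11, F:21, S:28, R:29, K:34}
update K to priority 30 → {H:11, F:21, S:28, R:29, K:30}
add Z (priority 3) → {Z:3, H:11, F:21, S:28, R:29, K:30}
print next → Z; now {H:11, F:21, S:28, R:29, K:30}
update K to priority 16 → {H:11, K:16, F:21, S:28, R:29}
update R to priority 26 → {H:11, K:16, F:21, R:26, S:28}
print next → H; now {K:16, F:21, R:26, S:28}
print next → K; now {F:21, R:26, S:28}
print next → F; now {R:26, S:28}
print next → R; now {S:28}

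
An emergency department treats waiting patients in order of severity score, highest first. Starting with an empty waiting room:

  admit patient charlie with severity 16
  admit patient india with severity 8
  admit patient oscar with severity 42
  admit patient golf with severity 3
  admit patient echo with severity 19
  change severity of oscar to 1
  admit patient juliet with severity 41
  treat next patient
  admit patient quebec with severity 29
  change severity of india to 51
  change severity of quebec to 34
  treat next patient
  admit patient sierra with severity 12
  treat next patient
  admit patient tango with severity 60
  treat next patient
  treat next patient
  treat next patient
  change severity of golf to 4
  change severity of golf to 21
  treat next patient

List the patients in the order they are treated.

add charlie (severity 16) → {charlie:16}
add india (severity 8) → {charlie:16, india:8}
add oscar (severity 42) → {oscar:42, charlie:16, india:8}
add golf (severity 3) → {oscar:42, charlie:16, india:8, golf:3}
add echo (severity 19) → {oscar:42, echo:19, charlie:16, india:8, golf:3}
update oscar to severity 1 → {echo:19, charlie:16, india:8, golf:3, oscar:1}
add juliet (severity 41) → {juliet:41, echo:19, charlie:16, india:8, golf:3, oscar:1}
treat next patient → juliet; now {echo:19, charlie:16, india:8, golf:3, oscar:1}
add quebec (severity 29) → {quebec:29, echo:19, charlie:16, india:8, golf:3, oscar:1}
update india to severity 51 → {india:51, quebec:29, echo:19, charlie:16, golf:3, oscar:1}
update quebec to severity 34 → {india:51, quebec:34, echo:19, charlie:16, golf:3, oscar:1}
treat next patient → india; now {quebec:34, echo:19, charlie:16, golf:3, oscar:1}
add sierra (severity 12) → {quebec:34, echo:19, charlie:16, sierra:12, golf:3, oscar:1}
treat next patient → quebec; now {echo:19, charlie:16, sierra:12, golf:3, oscar:1}
add tango (severity 60) → {tango:60, echo:19, charlie:16, sierra:12, golf:3, oscar:1}
treat next patient → tango; now {echo:19, charlie:16, sierra:12, golf:3, oscar:1}
treat next patient → echo; now {charlie:16, sierra:12, golf:3, oscar:1}
treat next patient → charlie; now {sierra:12, golf:3, oscar:1}
update golf to severity 4 → {sierra:12, golf:4, oscar:1}
update golf to severity 21 → {golf:21, sierra:12, oscar:1}
treat next patient → golf; now {sierra:12, oscar:1}

[juliet, india, quebec, tango, echo, charlie, golf]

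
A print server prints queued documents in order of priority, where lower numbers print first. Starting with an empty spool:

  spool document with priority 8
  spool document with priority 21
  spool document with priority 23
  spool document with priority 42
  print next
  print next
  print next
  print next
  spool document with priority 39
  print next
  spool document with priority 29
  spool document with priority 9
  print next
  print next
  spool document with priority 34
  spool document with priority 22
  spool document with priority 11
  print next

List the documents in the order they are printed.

insert 8 → {8}
insert 21 → {8, 21}
insert 23 → {8, 21, 23}
insert 42 → {8, 21, 23, 42}
print next → 8; now {21, 23, 42}
print next → 21; now {23, 42}
print next → 23; now {42}
print next → 42; now {}
insert 39 → {39}
print next → 39; now {}
insert 29 → {29}
insert 9 → {9, 29}
print next → 9; now {29}
print next → 29; now {}
insert 34 → {34}
insert 22 → {22, 34}
insert 11 → {11, 22, 34}
print next → 11; now {22, 34}

[8, 21, 23, 42, 39, 9, 29, 11]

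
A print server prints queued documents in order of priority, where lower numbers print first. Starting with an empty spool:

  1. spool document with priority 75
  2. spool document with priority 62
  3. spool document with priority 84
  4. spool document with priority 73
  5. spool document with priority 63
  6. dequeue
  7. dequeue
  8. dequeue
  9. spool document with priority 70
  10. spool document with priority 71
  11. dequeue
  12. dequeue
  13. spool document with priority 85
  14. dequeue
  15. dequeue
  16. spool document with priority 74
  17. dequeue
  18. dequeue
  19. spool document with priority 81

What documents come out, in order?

62, 63, 73, 70, 71, 75, 84, 74, 85

insert 75 → {75}
insert 62 → {62, 75}
insert 84 → {62, 75, 84}
insert 73 → {62, 73, 75, 84}
insert 63 → {62, 63, 73, 75, 84}
dequeue → 62; now {63, 73, 75, 84}
dequeue → 63; now {73, 75, 84}
dequeue → 73; now {75, 84}
insert 70 → {70, 75, 84}
insert 71 → {70, 71, 75, 84}
dequeue → 70; now {71, 75, 84}
dequeue → 71; now {75, 84}
insert 85 → {75, 84, 85}
dequeue → 75; now {84, 85}
dequeue → 84; now {85}
insert 74 → {74, 85}
dequeue → 74; now {85}
dequeue → 85; now {}
insert 81 → {81}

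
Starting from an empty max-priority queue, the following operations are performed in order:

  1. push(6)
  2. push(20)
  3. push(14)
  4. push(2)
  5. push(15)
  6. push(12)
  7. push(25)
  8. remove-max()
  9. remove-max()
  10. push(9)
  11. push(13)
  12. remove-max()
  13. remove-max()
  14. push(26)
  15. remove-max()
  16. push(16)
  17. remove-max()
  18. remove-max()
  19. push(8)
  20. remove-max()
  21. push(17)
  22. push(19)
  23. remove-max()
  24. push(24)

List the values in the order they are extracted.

insert 6 → {6}
insert 20 → {20, 6}
insert 14 → {20, 14, 6}
insert 2 → {20, 14, 6, 2}
insert 15 → {20, 15, 14, 6, 2}
insert 12 → {20, 15, 14, 12, 6, 2}
insert 25 → {25, 20, 15, 14, 12, 6, 2}
remove-max → 25; now {20, 15, 14, 12, 6, 2}
remove-max → 20; now {15, 14, 12, 6, 2}
insert 9 → {15, 14, 12, 9, 6, 2}
insert 13 → {15, 14, 13, 12, 9, 6, 2}
remove-max → 15; now {14, 13, 12, 9, 6, 2}
remove-max → 14; now {13, 12, 9, 6, 2}
insert 26 → {26, 13, 12, 9, 6, 2}
remove-max → 26; now {13, 12, 9, 6, 2}
insert 16 → {16, 13, 12, 9, 6, 2}
remove-max → 16; now {13, 12, 9, 6, 2}
remove-max → 13; now {12, 9, 6, 2}
insert 8 → {12, 9, 8, 6, 2}
remove-max → 12; now {9, 8, 6, 2}
insert 17 → {17, 9, 8, 6, 2}
insert 19 → {19, 17, 9, 8, 6, 2}
remove-max → 19; now {17, 9, 8, 6, 2}
insert 24 → {24, 17, 9, 8, 6, 2}

[25, 20, 15, 14, 26, 16, 13, 12, 19]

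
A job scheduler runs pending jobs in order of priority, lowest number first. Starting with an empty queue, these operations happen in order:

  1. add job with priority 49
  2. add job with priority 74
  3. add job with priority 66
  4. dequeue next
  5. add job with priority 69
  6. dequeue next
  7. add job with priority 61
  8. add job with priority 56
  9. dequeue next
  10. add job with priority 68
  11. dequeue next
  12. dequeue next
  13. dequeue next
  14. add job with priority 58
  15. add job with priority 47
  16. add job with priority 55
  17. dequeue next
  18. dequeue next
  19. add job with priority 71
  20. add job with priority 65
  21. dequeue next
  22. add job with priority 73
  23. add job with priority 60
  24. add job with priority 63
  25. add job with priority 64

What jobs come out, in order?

[49, 66, 56, 61, 68, 69, 47, 55, 58]

insert 49 → {49}
insert 74 → {49, 74}
insert 66 → {49, 66, 74}
dequeue next → 49; now {66, 74}
insert 69 → {66, 69, 74}
dequeue next → 66; now {69, 74}
insert 61 → {61, 69, 74}
insert 56 → {56, 61, 69, 74}
dequeue next → 56; now {61, 69, 74}
insert 68 → {61, 68, 69, 74}
dequeue next → 61; now {68, 69, 74}
dequeue next → 68; now {69, 74}
dequeue next → 69; now {74}
insert 58 → {58, 74}
insert 47 → {47, 58, 74}
insert 55 → {47, 55, 58, 74}
dequeue next → 47; now {55, 58, 74}
dequeue next → 55; now {58, 74}
insert 71 → {58, 71, 74}
insert 65 → {58, 65, 71, 74}
dequeue next → 58; now {65, 71, 74}
insert 73 → {65, 71, 73, 74}
insert 60 → {60, 65, 71, 73, 74}
insert 63 → {60, 63, 65, 71, 73, 74}
insert 64 → {60, 63, 64, 65, 71, 73, 74}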